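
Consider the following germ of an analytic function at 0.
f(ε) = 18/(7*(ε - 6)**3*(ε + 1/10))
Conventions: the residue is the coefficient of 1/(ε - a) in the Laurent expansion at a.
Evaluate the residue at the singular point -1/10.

At the order-1 pole -1/10 set g(ε) = (ε - (-1/10))*f(ε) = 18/(7*(ε - 6)**3).
Simple pole: residue = g(a) at a = -1/10, which is -18000/1588867.

The residue is -18000/1588867.


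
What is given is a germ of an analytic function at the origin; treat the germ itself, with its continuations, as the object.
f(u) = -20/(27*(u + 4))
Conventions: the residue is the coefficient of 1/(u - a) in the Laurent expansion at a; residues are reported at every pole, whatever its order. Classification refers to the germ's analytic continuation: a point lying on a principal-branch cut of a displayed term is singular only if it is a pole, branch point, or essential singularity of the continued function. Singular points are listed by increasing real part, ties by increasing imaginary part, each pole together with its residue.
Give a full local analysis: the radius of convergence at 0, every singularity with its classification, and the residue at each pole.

Radius of convergence at 0: 4.
At -4: a pole of order 1; residue -20/27.

Denominator factor (u + 4): pole of order 1 at -4, modulus 4.
The radius of convergence is the smallest modulus among the singular points: 4.
At the order-1 pole -4 set g(u) = (u - (-4))*f(u) = -20/27.
Simple pole: residue = g(a) at a = -4, which is -20/27.


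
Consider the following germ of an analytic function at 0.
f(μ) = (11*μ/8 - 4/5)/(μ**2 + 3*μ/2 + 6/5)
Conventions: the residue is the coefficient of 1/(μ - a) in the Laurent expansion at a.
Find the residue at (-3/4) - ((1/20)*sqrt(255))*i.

The factor μ**2 + 3*μ/2 + 6/5 splits as (μ - a)(μ - a') with a = (-3/4) - ((1/20)*sqrt(255))*i, a' = (-3/4) + ((1/20)*sqrt(255))*i. At the order-1 pole a set g(μ) = (μ - a)*f(μ) = [11*μ/8 - 4/5] / (μ - a').
Simple pole: residue = g(a) at a = (-3/4) - ((1/20)*sqrt(255))*i, which is (11/16) - ((293/4080)*sqrt(255))*i.

The residue is (11/16) - ((293/4080)*sqrt(255))*i.


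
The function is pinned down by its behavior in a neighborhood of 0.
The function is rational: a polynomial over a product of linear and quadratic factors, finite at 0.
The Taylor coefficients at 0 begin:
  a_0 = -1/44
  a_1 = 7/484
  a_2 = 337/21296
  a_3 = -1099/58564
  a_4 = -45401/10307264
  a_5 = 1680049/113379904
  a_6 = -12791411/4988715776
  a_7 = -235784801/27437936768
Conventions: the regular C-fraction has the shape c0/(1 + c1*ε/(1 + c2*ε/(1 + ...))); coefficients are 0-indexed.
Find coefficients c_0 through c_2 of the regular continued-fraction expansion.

The regular C-fraction coefficients are [-1/44, 7/11, -533/308].

Taylor coefficients (read off): a_0 = -1/44, a_1 = 7/484, a_2 = 337/21296.
c0 = a_0 = -1/44. Peel one level at a time: if S = 1 + c*ε/S' with S'(0) = 1, then c is the ε-coefficient of S and S' = c*ε/(S - 1).
S_1 = c0/f = 1 + (7/11)*ε + (533/484)*ε^2 + ...; c1 = 7/11.
S_2 = c1*ε/(S_1 - 1) = 1 + (-533/308)*ε + ...; c2 = -533/308.


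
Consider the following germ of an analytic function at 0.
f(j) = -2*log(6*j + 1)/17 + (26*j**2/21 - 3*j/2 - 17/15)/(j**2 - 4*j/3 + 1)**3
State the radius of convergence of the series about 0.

The radius of convergence is 1/6.

Denominator factor (j**2 - 4*j/3 + 1)^3: discriminant -20/9, complex-conjugate roots (2/3) + ((1/3)*sqrt(5))*i and (2/3) - ((1/3)*sqrt(5))*i; poles of order 3, moduli 1 and 1.
Branch term (-2/17)*log(1 - j/(-1/6)): its argument vanishes at j = -1/6, a logarithmic branch point, modulus 1/6.
The radius of convergence is the smallest modulus among the singular points: 1/6.


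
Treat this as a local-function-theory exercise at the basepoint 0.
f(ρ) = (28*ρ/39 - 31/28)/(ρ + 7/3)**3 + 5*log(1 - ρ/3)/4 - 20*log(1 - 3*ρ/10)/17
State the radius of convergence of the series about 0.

Denominator factor (ρ + 7/3)^3: pole of order 3 at -7/3, modulus 7/3.
Branch term (-20/17)*log(1 - ρ/(10/3)): its argument vanishes at ρ = 10/3, a logarithmic branch point, modulus 10/3.
Branch term (5/4)*log(1 - ρ/(3)): its argument vanishes at ρ = 3, a logarithmic branch point, modulus 3.
The radius of convergence is the smallest modulus among the singular points: 7/3.

The radius of convergence is 7/3.


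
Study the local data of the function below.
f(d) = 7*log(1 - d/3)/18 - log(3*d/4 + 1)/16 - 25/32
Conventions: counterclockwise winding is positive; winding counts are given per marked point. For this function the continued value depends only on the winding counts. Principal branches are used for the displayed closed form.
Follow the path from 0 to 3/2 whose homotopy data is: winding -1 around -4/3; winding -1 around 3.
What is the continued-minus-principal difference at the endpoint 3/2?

The rational part is single-valued and drops out of the difference; each branch term changes only by its own monodromy.
(7/18)*log(1 - d/(3)): each positive loop around 3 adds 2*pi*i to the log, so winding -1 contributes (7/18)*(-1)*2*pi*i = -(7/9)*pi*i.
(-1/16)*log(1 - d/(-4/3)): each positive loop around -4/3 adds 2*pi*i to the log, so winding -1 contributes (-1/16)*(-1)*2*pi*i = (1/8)*pi*i.
Summing the contributions at d = 3/2 gives -(47/72)*pi*i.

Continued minus principal equals -(47/72)*pi*i.


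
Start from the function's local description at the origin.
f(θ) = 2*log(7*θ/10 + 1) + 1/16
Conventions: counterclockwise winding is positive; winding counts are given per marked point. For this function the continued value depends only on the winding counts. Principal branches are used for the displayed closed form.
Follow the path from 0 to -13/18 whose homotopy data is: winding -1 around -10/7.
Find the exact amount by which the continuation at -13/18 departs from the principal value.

The rational part is single-valued and drops out of the difference; each branch term changes only by its own monodromy.
(2)*log(1 - θ/(-10/7)): each positive loop around -10/7 adds 2*pi*i to the log, so winding -1 contributes (2)*(-1)*2*pi*i = -(4)*pi*i.
Summing the contributions at θ = -13/18 gives -(4)*pi*i.

Continued minus principal equals -(4)*pi*i.


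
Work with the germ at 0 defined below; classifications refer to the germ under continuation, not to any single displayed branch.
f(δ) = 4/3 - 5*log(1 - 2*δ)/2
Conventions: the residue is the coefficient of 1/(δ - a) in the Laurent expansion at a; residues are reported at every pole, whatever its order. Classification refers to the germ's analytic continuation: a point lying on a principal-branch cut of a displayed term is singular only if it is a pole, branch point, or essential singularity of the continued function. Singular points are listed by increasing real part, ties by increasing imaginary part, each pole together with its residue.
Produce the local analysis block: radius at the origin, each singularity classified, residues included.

Branch term (-5/2)*log(1 - δ/(1/2)): its argument vanishes at δ = 1/2, a logarithmic branch point, modulus 1/2.
The radius of convergence is the smallest modulus among the singular points: 1/2.

Radius of convergence at 0: 1/2.
At 1/2: a logarithmic branch point.


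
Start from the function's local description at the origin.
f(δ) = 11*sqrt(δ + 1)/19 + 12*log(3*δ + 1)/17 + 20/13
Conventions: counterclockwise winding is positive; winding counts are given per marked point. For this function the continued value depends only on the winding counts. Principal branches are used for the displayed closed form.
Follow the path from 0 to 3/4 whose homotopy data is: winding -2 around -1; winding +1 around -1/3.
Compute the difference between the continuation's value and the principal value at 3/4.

The rational part is single-valued and drops out of the difference; each branch term changes only by its own monodromy.
(11/19)*sqrt(1 - δ/(-1)): winding -2 is even, the square root returns to the same sheet, contribution 0.
(12/17)*log(1 - δ/(-1/3)): each positive loop around -1/3 adds 2*pi*i to the log, so winding +1 contributes (12/17)*(1)*2*pi*i = (24/17)*pi*i.
Summing the contributions at δ = 3/4 gives (24/17)*pi*i.

Continued minus principal equals (24/17)*pi*i.


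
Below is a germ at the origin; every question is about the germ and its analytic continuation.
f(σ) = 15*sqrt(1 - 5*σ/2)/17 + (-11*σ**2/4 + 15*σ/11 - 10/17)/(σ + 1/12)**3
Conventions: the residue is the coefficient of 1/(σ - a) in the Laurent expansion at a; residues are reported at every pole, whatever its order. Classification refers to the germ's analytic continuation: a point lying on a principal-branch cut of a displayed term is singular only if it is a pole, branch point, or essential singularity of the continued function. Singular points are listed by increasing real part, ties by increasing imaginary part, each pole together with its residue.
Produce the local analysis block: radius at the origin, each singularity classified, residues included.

Radius of convergence at 0: 1/12.
At -1/12: a pole of order 3; residue -11/4.
At 2/5: an algebraic (square-root) branch point.

Denominator factor (σ + 1/12)^3: pole of order 3 at -1/12, modulus 1/12.
Branch term (15/17)*sqrt(1 - σ/(2/5)): its argument vanishes at σ = 2/5, a square-root branch point, modulus 2/5.
The radius of convergence is the smallest modulus among the singular points: 1/12.
The branch term is analytic at -1/12 and contributes nothing to the residue; only the rational part matters.
At the order-3 pole -1/12 set g(σ) = (σ - (-1/12))^3*(rational part) = -11*σ**2/4 + 15*σ/11 - 10/17.
Order-3 pole: residue = g''(a)/2; g''(-1/12) = -11/2, so the residue is -11/4.
List the singular points by increasing real part (a conjugate pair: the negative imaginary part first).


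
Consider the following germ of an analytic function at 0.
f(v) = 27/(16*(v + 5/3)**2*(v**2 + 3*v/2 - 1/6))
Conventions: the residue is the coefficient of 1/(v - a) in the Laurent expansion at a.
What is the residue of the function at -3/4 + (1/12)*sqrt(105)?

The factor v**2 + 3*v/2 - 1/6 splits as (v - a)(v - a') with a = -3/4 + (1/12)*sqrt(105), a' = -3/4 - (1/12)*sqrt(105). At the order-1 pole a set g(v) = (v - a)*f(v) = [27/(16*(v + 5/3)**2)] / (v - a').
Simple pole: residue = g(a) at a = -3/4 + (1/12)*sqrt(105), which is -8019/64 + (27459/2240)*sqrt(105).

The residue is -8019/64 + (27459/2240)*sqrt(105).


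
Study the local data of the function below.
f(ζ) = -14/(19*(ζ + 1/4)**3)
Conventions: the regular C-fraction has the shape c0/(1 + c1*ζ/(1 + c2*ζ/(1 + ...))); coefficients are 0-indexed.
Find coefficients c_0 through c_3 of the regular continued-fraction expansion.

The regular C-fraction coefficients are [-896/19, 12, -4, 8/3].

Taylor coefficients (expand at 0): a_0 = -896/19, a_1 = 10752/19, a_2 = -86016/19, a_3 = 573440/19.
c0 = a_0 = -896/19. Peel one level at a time: if S = 1 + c*ζ/S' with S'(0) = 1, then c is the ζ-coefficient of S and S' = c*ζ/(S - 1).
S_1 = c0/f = 1 + (12)*ζ + (48)*ζ^2 + ...; c1 = 12.
S_2 = c1*ζ/(S_1 - 1) = 1 + (-4)*ζ + (32/3)*ζ^2 + ...; c2 = -4.
S_3 = c2*ζ/(S_2 - 1) = 1 + (8/3)*ζ + ...; c3 = 8/3.


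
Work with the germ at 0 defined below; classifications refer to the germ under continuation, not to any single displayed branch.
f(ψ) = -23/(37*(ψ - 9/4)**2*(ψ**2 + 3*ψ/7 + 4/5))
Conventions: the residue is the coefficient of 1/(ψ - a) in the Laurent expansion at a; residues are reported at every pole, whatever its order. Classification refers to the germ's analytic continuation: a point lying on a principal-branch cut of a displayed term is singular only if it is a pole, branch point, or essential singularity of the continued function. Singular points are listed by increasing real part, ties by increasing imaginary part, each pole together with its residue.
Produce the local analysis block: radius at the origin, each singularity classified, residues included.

Denominator factor (ψ**2 + 3*ψ/7 + 4/5): discriminant -739/245, complex-conjugate roots (-3/14) + ((1/70)*sqrt(3695))*i and (-3/14) - ((1/70)*sqrt(3695))*i; poles of order 1, moduli (2/5)*sqrt(5) and (2/5)*sqrt(5).
Denominator factor (ψ - 9/4)^2: pole of order 2 at 9/4, modulus 9/4.
The radius of convergence is the smallest modulus among the singular points: (2/5)*sqrt(5).
The factor ψ**2 + 3*ψ/7 + 4/5 splits as (ψ - a)(ψ - a') with a = (-3/14) - ((1/70)*sqrt(3695))*i, a' = (-3/14) + ((1/70)*sqrt(3695))*i. At the order-1 pole a set g(ψ) = (ψ - a)*f(ψ) = [-23/(37*(ψ - 9/4)**2)] / (ψ - a').
Simple pole: residue = g(a) at a = (-3/14) - ((1/70)*sqrt(3695))*i, which is (-17774400/540767173) - ((268535120/399626940847)*sqrt(3695))*i.
The factor ψ**2 + 3*ψ/7 + 4/5 splits as (ψ - a)(ψ - a') with a = (-3/14) + ((1/70)*sqrt(3695))*i, a' = (-3/14) - ((1/70)*sqrt(3695))*i. At the order-1 pole a set g(ψ) = (ψ - a)*f(ψ) = [-23/(37*(ψ - 9/4)**2)] / (ψ - a').
Simple pole: residue = g(a) at a = (-3/14) + ((1/70)*sqrt(3695))*i, which is (-17774400/540767173) + ((268535120/399626940847)*sqrt(3695))*i.
At the order-2 pole 9/4 set g(ψ) = (ψ - (9/4))^2*f(ψ) = -23/(37*(ψ**2 + 3*ψ/7 + 4/5)).
Order-2 pole: residue = g'(a); g'(9/4) = 35548800/540767173, so the residue is 35548800/540767173.
List the singular points by increasing real part (a conjugate pair: the negative imaginary part first).

Radius of convergence at 0: (2/5)*sqrt(5).
At (-3/14) - ((1/70)*sqrt(3695))*i: a pole of order 1; residue (-17774400/540767173) - ((268535120/399626940847)*sqrt(3695))*i.
At (-3/14) + ((1/70)*sqrt(3695))*i: a pole of order 1; residue (-17774400/540767173) + ((268535120/399626940847)*sqrt(3695))*i.
At 9/4: a pole of order 2; residue 35548800/540767173.


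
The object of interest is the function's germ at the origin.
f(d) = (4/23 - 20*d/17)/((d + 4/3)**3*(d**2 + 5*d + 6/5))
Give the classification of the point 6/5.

Denominator factors: d**2 + 5*d + 6/5 = 216/25 at d = 6/5; d + 4/3 = 38/15 at d = 6/5 — none vanishes.
So the germ continues analytically to 6/5.

The point is a regular point.


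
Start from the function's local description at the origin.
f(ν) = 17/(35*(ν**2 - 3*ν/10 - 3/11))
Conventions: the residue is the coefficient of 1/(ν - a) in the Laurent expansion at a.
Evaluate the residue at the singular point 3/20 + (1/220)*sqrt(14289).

The factor ν**2 - 3*ν/10 - 3/11 splits as (ν - a)(ν - a') with a = 3/20 + (1/220)*sqrt(14289), a' = 3/20 - (1/220)*sqrt(14289). At the order-1 pole a set g(ν) = (ν - a)*f(ν) = [17/35] / (ν - a').
Simple pole: residue = g(a) at a = 3/20 + (1/220)*sqrt(14289), which is (34/9093)*sqrt(14289).

The residue is (34/9093)*sqrt(14289).


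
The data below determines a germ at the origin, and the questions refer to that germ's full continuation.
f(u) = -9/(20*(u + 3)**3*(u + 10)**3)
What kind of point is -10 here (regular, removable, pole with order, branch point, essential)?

The denominator factor u + 10 vanishes at -10 and appears to the power 3; the numerator there equals -9/20, nonzero, and no other factor vanishes.
Hence a pole whose order is the multiplicity, 3.

The point is a pole of order 3.


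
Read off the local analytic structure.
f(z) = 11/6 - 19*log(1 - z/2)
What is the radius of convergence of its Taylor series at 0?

Branch term (-19)*log(1 - z/(2)): its argument vanishes at z = 2, a logarithmic branch point, modulus 2.
The radius of convergence is the smallest modulus among the singular points: 2.

The radius of convergence is 2.


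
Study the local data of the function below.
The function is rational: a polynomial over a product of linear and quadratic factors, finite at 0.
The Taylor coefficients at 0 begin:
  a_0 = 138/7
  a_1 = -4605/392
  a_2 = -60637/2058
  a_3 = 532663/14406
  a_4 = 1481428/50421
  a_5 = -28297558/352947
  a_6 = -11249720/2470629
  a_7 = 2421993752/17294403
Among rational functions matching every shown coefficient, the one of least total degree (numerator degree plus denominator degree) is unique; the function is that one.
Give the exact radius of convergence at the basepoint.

No rational of total degree below 4 reproduces all 8 coefficients; solving the [2/2] Pade equations on them gives f(μ) = (-25*μ**2/18 - 9*μ/32 + 23/2)/(μ**2 + μ/3 + 7/12), whose expansion matches every shown term.
Denominator factor (μ**2 + μ/3 + 7/12): discriminant -20/9, complex-conjugate roots (-1/6) + ((1/3)*sqrt(5))*i and (-1/6) - ((1/3)*sqrt(5))*i; poles of order 1, moduli (1/6)*sqrt(21) and (1/6)*sqrt(21).
The radius of convergence is the smallest modulus among the singular points: (1/6)*sqrt(21).

The radius of convergence is (1/6)*sqrt(21).


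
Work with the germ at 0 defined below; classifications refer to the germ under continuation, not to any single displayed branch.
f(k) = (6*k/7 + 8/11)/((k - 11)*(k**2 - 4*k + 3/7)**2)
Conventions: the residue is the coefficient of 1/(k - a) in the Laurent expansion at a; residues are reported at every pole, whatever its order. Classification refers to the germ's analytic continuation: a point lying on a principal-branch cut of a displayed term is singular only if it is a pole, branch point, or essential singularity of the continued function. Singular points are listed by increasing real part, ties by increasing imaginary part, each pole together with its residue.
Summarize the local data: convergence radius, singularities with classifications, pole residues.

Denominator factor (k**2 - 4*k + 3/7)^2: discriminant 100/7, real irrational roots 2 + (5/7)*sqrt(7) and 2 - (5/7)*sqrt(7); poles of order 2, moduli 2 + (5/7)*sqrt(7) and 2 - (5/7)*sqrt(7).
Denominator factor (k - 11): pole of order 1 at 11, modulus 11.
The radius of convergence is the smallest modulus among the singular points: 2 - (5/7)*sqrt(7).
The factor k**2 - 4*k + 3/7 splits as (k - a)(k - a') with a = 2 - (5/7)*sqrt(7), a' = 2 + (5/7)*sqrt(7). At the order-2 pole a set g(k) = (k - a)^2*f(k) = [(6*k/7 + 8/11)/(k - 11)] / (k - a')^2.
Order-2 pole: residue = g'(a); g'(2 - (5/7)*sqrt(7)) = -2737/3231404 - (303153/100981375)*sqrt(7), so the residue is -2737/3231404 - (303153/100981375)*sqrt(7).
The factor k**2 - 4*k + 3/7 splits as (k - a)(k - a') with a = 2 + (5/7)*sqrt(7), a' = 2 - (5/7)*sqrt(7). At the order-2 pole a set g(k) = (k - a)^2*f(k) = [(6*k/7 + 8/11)/(k - 11)] / (k - a')^2.
Order-2 pole: residue = g'(a); g'(2 + (5/7)*sqrt(7)) = -2737/3231404 + (303153/100981375)*sqrt(7), so the residue is -2737/3231404 + (303153/100981375)*sqrt(7).
At the order-1 pole 11 set g(k) = (k - (11))*f(k) = (6*k/7 + 8/11)/(k**2 - 4*k + 3/7)**2.
Simple pole: residue = g(a) at a = 11, which is 2737/1615702.
List the singular points by increasing real part (a conjugate pair: the negative imaginary part first).

Radius of convergence at 0: 2 - (5/7)*sqrt(7).
At 2 - (5/7)*sqrt(7): a pole of order 2; residue -2737/3231404 - (303153/100981375)*sqrt(7).
At 2 + (5/7)*sqrt(7): a pole of order 2; residue -2737/3231404 + (303153/100981375)*sqrt(7).
At 11: a pole of order 1; residue 2737/1615702.


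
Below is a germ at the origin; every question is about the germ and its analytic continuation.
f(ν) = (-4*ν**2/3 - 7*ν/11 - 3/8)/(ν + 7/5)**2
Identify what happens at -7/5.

The denominator factor ν + 7/5 vanishes at -7/5 and appears to the power 2; the numerator there equals -13843/6600, nonzero, and no other factor vanishes.
Hence a pole whose order is the multiplicity, 2.

The point is a pole of order 2.


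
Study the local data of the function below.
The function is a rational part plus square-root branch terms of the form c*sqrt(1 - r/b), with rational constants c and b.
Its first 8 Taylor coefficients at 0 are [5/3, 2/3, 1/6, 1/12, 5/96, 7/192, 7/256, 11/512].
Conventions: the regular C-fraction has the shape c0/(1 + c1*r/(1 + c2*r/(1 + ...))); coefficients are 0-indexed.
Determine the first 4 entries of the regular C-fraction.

The regular C-fraction coefficients are [5/3, -2/5, 3/20, 5/12].

Taylor coefficients (read off): a_0 = 5/3, a_1 = 2/3, a_2 = 1/6, a_3 = 1/12.
c0 = a_0 = 5/3. Peel one level at a time: if S = 1 + c*r/S' with S'(0) = 1, then c is the r-coefficient of S and S' = c*r/(S - 1).
S_1 = c0/f = 1 + (-2/5)*r + (3/50)*r^2 + ...; c1 = -2/5.
S_2 = c1*r/(S_1 - 1) = 1 + (3/20)*r + (-1/16)*r^2 + ...; c2 = 3/20.
S_3 = c2*r/(S_2 - 1) = 1 + (5/12)*r + ...; c3 = 5/12.


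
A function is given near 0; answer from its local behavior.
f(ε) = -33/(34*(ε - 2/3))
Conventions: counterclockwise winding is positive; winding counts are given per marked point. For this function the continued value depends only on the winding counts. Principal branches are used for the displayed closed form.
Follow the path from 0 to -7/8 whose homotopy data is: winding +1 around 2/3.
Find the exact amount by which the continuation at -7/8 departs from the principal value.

The function is rational, hence single-valued: continuing it around any pole returns the same value, so the difference is 0.

Continued minus principal equals 0.


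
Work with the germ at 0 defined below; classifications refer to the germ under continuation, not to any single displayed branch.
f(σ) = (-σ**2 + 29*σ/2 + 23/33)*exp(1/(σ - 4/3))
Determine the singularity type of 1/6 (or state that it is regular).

The point is a regular point.

There is no denominator, hence no pole anywhere.
The essential point of exp(1/(σ - (4/3))) is 4/3, not 1/6.
So the germ continues analytically to 1/6.


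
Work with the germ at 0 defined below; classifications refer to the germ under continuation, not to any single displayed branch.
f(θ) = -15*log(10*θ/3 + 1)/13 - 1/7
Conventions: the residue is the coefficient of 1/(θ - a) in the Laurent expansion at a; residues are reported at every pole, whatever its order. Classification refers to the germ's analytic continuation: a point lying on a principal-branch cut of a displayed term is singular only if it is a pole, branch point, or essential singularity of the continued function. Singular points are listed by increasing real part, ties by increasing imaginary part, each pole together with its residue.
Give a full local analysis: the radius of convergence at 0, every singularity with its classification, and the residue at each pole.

Radius of convergence at 0: 3/10.
At -3/10: a logarithmic branch point.

Branch term (-15/13)*log(1 - θ/(-3/10)): its argument vanishes at θ = -3/10, a logarithmic branch point, modulus 3/10.
The radius of convergence is the smallest modulus among the singular points: 3/10.


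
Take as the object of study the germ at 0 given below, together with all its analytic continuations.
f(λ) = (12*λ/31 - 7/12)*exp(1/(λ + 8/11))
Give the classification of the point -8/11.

The point is an essential singularity.

The exponent 1/(λ - (-8/11)) has a pole at -8/11, so exp(1/(λ - (-8/11))) takes every nonzero value near it: an essential singularity (not a pole of any order).


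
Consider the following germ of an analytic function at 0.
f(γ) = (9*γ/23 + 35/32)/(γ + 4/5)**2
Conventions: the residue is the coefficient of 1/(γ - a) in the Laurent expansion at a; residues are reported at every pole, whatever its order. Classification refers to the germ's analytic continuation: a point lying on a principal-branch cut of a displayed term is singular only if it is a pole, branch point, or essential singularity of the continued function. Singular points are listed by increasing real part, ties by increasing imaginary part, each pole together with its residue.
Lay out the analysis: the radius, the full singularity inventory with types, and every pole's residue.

Denominator factor (γ + 4/5)^2: pole of order 2 at -4/5, modulus 4/5.
The radius of convergence is the smallest modulus among the singular points: 4/5.
At the order-2 pole -4/5 set g(γ) = (γ - (-4/5))^2*f(γ) = 9*γ/23 + 35/32.
Order-2 pole: residue = g'(a); g'(-4/5) = 9/23, so the residue is 9/23.

Radius of convergence at 0: 4/5.
At -4/5: a pole of order 2; residue 9/23.


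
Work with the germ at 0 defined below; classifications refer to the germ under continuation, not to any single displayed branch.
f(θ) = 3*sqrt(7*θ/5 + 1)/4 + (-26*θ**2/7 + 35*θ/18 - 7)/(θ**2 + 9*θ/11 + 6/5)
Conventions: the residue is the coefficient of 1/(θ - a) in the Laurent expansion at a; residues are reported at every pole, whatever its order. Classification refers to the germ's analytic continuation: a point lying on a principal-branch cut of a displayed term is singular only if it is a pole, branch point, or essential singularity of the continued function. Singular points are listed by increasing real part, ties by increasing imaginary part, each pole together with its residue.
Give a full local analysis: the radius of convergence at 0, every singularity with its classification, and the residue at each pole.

Radius of convergence at 0: 5/7.
At -5/7: an algebraic (square-root) branch point.
At (-9/22) - ((7/110)*sqrt(255))*i: a pole of order 1; residue (6907/2772) - ((77611/549780)*sqrt(255))*i.
At (-9/22) + ((7/110)*sqrt(255))*i: a pole of order 1; residue (6907/2772) + ((77611/549780)*sqrt(255))*i.

Denominator factor (θ**2 + 9*θ/11 + 6/5): discriminant -2499/605, complex-conjugate roots (-9/22) + ((7/110)*sqrt(255))*i and (-9/22) - ((7/110)*sqrt(255))*i; poles of order 1, moduli (1/5)*sqrt(30) and (1/5)*sqrt(30).
Branch term (3/4)*sqrt(1 - θ/(-5/7)): its argument vanishes at θ = -5/7, a square-root branch point, modulus 5/7.
The radius of convergence is the smallest modulus among the singular points: 5/7.
The branch term is analytic at (-9/22) - ((7/110)*sqrt(255))*i and contributes nothing to the residue; only the rational part matters.
The factor θ**2 + 9*θ/11 + 6/5 splits as (θ - a)(θ - a') with a = (-9/22) - ((7/110)*sqrt(255))*i, a' = (-9/22) + ((7/110)*sqrt(255))*i. At the order-1 pole a set g(θ) = (θ - a)*(rational part) = [-26*θ**2/7 + 35*θ/18 - 7] / (θ - a').
Simple pole: residue = g(a) at a = (-9/22) - ((7/110)*sqrt(255))*i, which is (6907/2772) - ((77611/549780)*sqrt(255))*i.
The branch term is analytic at (-9/22) + ((7/110)*sqrt(255))*i and contributes nothing to the residue; only the rational part matters.
The factor θ**2 + 9*θ/11 + 6/5 splits as (θ - a)(θ - a') with a = (-9/22) + ((7/110)*sqrt(255))*i, a' = (-9/22) - ((7/110)*sqrt(255))*i. At the order-1 pole a set g(θ) = (θ - a)*(rational part) = [-26*θ**2/7 + 35*θ/18 - 7] / (θ - a').
Simple pole: residue = g(a) at a = (-9/22) + ((7/110)*sqrt(255))*i, which is (6907/2772) + ((77611/549780)*sqrt(255))*i.
List the singular points by increasing real part (a conjugate pair: the negative imaginary part first).


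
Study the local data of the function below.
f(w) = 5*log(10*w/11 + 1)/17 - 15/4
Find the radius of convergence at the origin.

The radius of convergence is 11/10.

Branch term (5/17)*log(1 - w/(-11/10)): its argument vanishes at w = -11/10, a logarithmic branch point, modulus 11/10.
The radius of convergence is the smallest modulus among the singular points: 11/10.


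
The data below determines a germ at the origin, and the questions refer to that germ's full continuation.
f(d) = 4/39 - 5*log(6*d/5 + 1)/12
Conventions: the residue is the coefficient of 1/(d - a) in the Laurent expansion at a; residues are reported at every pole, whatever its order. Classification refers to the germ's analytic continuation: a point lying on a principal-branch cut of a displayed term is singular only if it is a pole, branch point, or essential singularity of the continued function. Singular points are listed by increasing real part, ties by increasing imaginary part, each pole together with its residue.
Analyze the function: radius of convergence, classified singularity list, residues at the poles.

Branch term (-5/12)*log(1 - d/(-5/6)): its argument vanishes at d = -5/6, a logarithmic branch point, modulus 5/6.
The radius of convergence is the smallest modulus among the singular points: 5/6.

Radius of convergence at 0: 5/6.
At -5/6: a logarithmic branch point.


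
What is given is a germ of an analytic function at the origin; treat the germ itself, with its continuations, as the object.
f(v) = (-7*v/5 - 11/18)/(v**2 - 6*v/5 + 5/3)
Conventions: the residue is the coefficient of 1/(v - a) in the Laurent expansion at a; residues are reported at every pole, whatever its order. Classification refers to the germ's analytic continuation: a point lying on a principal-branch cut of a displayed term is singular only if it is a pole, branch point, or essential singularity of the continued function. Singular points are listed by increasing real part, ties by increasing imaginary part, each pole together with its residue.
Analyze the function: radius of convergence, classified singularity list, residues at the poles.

Denominator factor (v**2 - 6*v/5 + 5/3): discriminant -392/75, complex-conjugate roots (3/5) + ((7/15)*sqrt(6))*i and (3/5) - ((7/15)*sqrt(6))*i; poles of order 1, moduli (1/3)*sqrt(15) and (1/3)*sqrt(15).
The radius of convergence is the smallest modulus among the singular points: (1/3)*sqrt(15).
The factor v**2 - 6*v/5 + 5/3 splits as (v - a)(v - a') with a = (3/5) - ((7/15)*sqrt(6))*i, a' = (3/5) + ((7/15)*sqrt(6))*i. At the order-1 pole a set g(v) = (v - a)*f(v) = [-7*v/5 - 11/18] / (v - a').
Simple pole: residue = g(a) at a = (3/5) - ((7/15)*sqrt(6))*i, which is (-7/10) - ((653/2520)*sqrt(6))*i.
The factor v**2 - 6*v/5 + 5/3 splits as (v - a)(v - a') with a = (3/5) + ((7/15)*sqrt(6))*i, a' = (3/5) - ((7/15)*sqrt(6))*i. At the order-1 pole a set g(v) = (v - a)*f(v) = [-7*v/5 - 11/18] / (v - a').
Simple pole: residue = g(a) at a = (3/5) + ((7/15)*sqrt(6))*i, which is (-7/10) + ((653/2520)*sqrt(6))*i.
List the singular points by increasing real part (a conjugate pair: the negative imaginary part first).

Radius of convergence at 0: (1/3)*sqrt(15).
At (3/5) - ((7/15)*sqrt(6))*i: a pole of order 1; residue (-7/10) - ((653/2520)*sqrt(6))*i.
At (3/5) + ((7/15)*sqrt(6))*i: a pole of order 1; residue (-7/10) + ((653/2520)*sqrt(6))*i.


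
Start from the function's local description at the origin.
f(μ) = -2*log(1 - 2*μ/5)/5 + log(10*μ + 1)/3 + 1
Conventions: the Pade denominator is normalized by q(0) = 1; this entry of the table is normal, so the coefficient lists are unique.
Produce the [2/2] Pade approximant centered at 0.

Taylor coefficients needed (expand at 0): a_0 = 1, a_1 = 262/75, a_2 = -6238/375, a_3 = 625048/5625, a_4 = -7812476/9375.
Write the denominator as Q(μ) = 1 + q1*μ + q2*μ^2. Requiring Q*f - P = O(μ^5) with deg P <= 2 kills the coefficients of μ^3..μ^4 in Q*f:
  μ^3: a_3 + q1*a_2 + q2*a_1 = 0, i.e. 625048/5625 + (-6238/375)*q1 + (262/75)*q2 = 0.
  μ^4: a_4 + q1*a_3 + q2*a_2 = 0, i.e. -7812476/9375 + (625048/5625)*q1 + (-6238/375)*q2 = 0.
Solving this linear system: q1 = 560389178/58780805, q2 = 11980756322/881712075.
The numerator is Q*f truncated at degree 2: P0 = a_0 = 1; P1 = a_1 + q1*a_0 = 11485951852/881712075; P2 = a_2 + q1*a_1 + q2*a_0 = 133390813928/4408560375.

The Pade approximant has numerator coefficients [1, 11485951852/881712075, 133390813928/4408560375]; denominator coefficients [1, 560389178/58780805, 11980756322/881712075].


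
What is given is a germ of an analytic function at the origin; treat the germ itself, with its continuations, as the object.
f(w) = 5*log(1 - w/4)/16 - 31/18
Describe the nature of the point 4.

The point is a logarithmic branch point.

The term (5/16)*log(1 - w/(4)) has argument 1 - 4/(4) = 0 at 4: a logarithmic (infinitely-sheeted) branch point; the remaining terms are analytic or single-valued there.


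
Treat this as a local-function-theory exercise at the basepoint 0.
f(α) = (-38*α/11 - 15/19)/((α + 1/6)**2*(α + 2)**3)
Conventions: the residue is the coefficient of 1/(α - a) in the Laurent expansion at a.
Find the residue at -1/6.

The residue is -1541808/3059969.

At the order-2 pole -1/6 set g(α) = (α - (-1/6))^2*f(α) = (-38*α/11 - 15/19)/(α + 2)**3.
Order-2 pole: residue = g'(a); g'(-1/6) = -1541808/3059969, so the residue is -1541808/3059969.


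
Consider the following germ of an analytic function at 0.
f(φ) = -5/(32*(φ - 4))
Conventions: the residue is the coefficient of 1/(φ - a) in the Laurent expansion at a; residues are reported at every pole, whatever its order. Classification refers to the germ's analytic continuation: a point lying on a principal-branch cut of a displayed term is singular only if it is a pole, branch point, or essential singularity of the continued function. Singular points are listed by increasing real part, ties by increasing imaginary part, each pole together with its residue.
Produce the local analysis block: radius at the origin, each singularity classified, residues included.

Radius of convergence at 0: 4.
At 4: a pole of order 1; residue -5/32.

Denominator factor (φ - 4): pole of order 1 at 4, modulus 4.
The radius of convergence is the smallest modulus among the singular points: 4.
At the order-1 pole 4 set g(φ) = (φ - (4))*f(φ) = -5/32.
Simple pole: residue = g(a) at a = 4, which is -5/32.


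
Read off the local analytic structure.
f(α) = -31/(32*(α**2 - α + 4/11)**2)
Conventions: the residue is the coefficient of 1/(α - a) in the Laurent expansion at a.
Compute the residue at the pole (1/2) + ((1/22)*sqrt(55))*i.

The residue is ((341/400)*sqrt(55))*i.

The factor α**2 - α + 4/11 splits as (α - a)(α - a') with a = (1/2) + ((1/22)*sqrt(55))*i, a' = (1/2) - ((1/22)*sqrt(55))*i. At the order-2 pole a set g(α) = (α - a)^2*f(α) = [-31/32] / (α - a')^2.
Order-2 pole: residue = g'(a); g'((1/2) + ((1/22)*sqrt(55))*i) = ((341/400)*sqrt(55))*i, so the residue is ((341/400)*sqrt(55))*i.


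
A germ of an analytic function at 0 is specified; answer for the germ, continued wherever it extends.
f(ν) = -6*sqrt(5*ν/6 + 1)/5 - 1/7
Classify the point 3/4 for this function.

There is no denominator, hence no pole anywhere.
Branch term sqrt(1 - ν/(-6/5)): argument at 3/4 is 13/8, nonzero, so 3/4 is not its branch point (a point on a principal cut is still regular for the continued germ).
So the germ continues analytically to 3/4.

The point is a regular point.


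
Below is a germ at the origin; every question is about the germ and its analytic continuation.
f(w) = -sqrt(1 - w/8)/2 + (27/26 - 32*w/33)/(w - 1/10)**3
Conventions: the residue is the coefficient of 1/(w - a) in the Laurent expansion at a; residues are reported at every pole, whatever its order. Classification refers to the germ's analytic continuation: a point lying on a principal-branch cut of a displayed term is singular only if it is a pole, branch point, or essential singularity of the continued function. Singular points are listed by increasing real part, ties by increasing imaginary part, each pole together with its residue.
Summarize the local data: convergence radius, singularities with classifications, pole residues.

Denominator factor (w - 1/10)^3: pole of order 3 at 1/10, modulus 1/10.
Branch term (-1/2)*sqrt(1 - w/(8)): its argument vanishes at w = 8, a square-root branch point, modulus 8.
The radius of convergence is the smallest modulus among the singular points: 1/10.
The branch term is analytic at 1/10 and contributes nothing to the residue; only the rational part matters.
At the order-3 pole 1/10 set g(w) = (w - (1/10))^3*(rational part) = 27/26 - 32*w/33.
Order-3 pole: residue = g''(a)/2; g''(1/10) = 0, so the residue is 0.
List the singular points by increasing real part (a conjugate pair: the negative imaginary part first).

Radius of convergence at 0: 1/10.
At 1/10: a pole of order 3; residue 0.
At 8: an algebraic (square-root) branch point.


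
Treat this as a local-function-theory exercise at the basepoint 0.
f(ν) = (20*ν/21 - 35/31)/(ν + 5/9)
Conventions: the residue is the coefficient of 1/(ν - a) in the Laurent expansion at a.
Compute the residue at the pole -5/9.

The residue is -9715/5859.

At the order-1 pole -5/9 set g(ν) = (ν - (-5/9))*f(ν) = 20*ν/21 - 35/31.
Simple pole: residue = g(a) at a = -5/9, which is -9715/5859.


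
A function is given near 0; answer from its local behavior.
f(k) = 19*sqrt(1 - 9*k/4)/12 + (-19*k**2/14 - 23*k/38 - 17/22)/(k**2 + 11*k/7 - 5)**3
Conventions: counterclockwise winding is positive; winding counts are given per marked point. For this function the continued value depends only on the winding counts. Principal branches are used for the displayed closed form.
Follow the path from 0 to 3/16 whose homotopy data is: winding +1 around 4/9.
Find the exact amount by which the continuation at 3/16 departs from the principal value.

The rational part is single-valued and drops out of the difference; each branch term changes only by its own monodromy.
(19/12)*sqrt(1 - k/(4/9)): winding +1 is odd, the square root flips sign, contributing -2*(19/12)*sqrt(1 - (3/16)/(4/9)) = -2*(19/12)*sqrt(37/64) = -(19/48)*sqrt(37).
Summing the contributions at k = 3/16 gives -(19/48)*sqrt(37).

Continued minus principal equals -(19/48)*sqrt(37).


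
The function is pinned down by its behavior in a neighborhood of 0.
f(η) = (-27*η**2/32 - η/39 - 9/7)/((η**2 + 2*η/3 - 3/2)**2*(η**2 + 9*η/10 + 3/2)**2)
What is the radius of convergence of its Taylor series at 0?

Denominator factor (η**2 + 9*η/10 + 3/2)^2: discriminant -519/100, complex-conjugate roots (-9/20) + ((1/20)*sqrt(519))*i and (-9/20) - ((1/20)*sqrt(519))*i; poles of order 2, moduli (1/2)*sqrt(6) and (1/2)*sqrt(6).
Denominator factor (η**2 + 2*η/3 - 3/2)^2: discriminant 58/9, real irrational roots -1/3 + (1/6)*sqrt(58) and -1/3 - (1/6)*sqrt(58); poles of order 2, moduli -1/3 + (1/6)*sqrt(58) and 1/3 + (1/6)*sqrt(58).
The radius of convergence is the smallest modulus among the singular points: -1/3 + (1/6)*sqrt(58).

The radius of convergence is -1/3 + (1/6)*sqrt(58).


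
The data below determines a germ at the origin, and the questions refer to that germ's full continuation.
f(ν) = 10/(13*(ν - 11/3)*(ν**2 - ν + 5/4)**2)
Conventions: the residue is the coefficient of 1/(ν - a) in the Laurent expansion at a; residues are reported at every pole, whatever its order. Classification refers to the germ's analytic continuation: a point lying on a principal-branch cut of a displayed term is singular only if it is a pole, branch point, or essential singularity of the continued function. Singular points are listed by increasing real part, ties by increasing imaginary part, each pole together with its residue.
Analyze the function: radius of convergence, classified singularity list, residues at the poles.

Radius of convergence at 0: (1/2)*sqrt(5).
At (1/2) - (1)*i: a pole of order 2; residue (-6480/2048917) - (133665/2048917)*i.
At (1/2) + (1)*i: a pole of order 2; residue (-6480/2048917) + (133665/2048917)*i.
At 11/3: a pole of order 1; residue 12960/2048917.

Denominator factor (ν - 11/3): pole of order 1 at 11/3, modulus 11/3.
Denominator factor (ν**2 - ν + 5/4)^2: discriminant -4, complex-conjugate roots (1/2) + (1)*i and (1/2) - (1)*i; poles of order 2, moduli (1/2)*sqrt(5) and (1/2)*sqrt(5).
The radius of convergence is the smallest modulus among the singular points: (1/2)*sqrt(5).
The factor ν**2 - ν + 5/4 splits as (ν - a)(ν - a') with a = (1/2) - (1)*i, a' = (1/2) + (1)*i. At the order-2 pole a set g(ν) = (ν - a)^2*f(ν) = [10/(13*(ν - 11/3))] / (ν - a')^2.
Order-2 pole: residue = g'(a); g'((1/2) - (1)*i) = (-6480/2048917) - (133665/2048917)*i, so the residue is (-6480/2048917) - (133665/2048917)*i.
The factor ν**2 - ν + 5/4 splits as (ν - a)(ν - a') with a = (1/2) + (1)*i, a' = (1/2) - (1)*i. At the order-2 pole a set g(ν) = (ν - a)^2*f(ν) = [10/(13*(ν - 11/3))] / (ν - a')^2.
Order-2 pole: residue = g'(a); g'((1/2) + (1)*i) = (-6480/2048917) + (133665/2048917)*i, so the residue is (-6480/2048917) + (133665/2048917)*i.
At the order-1 pole 11/3 set g(ν) = (ν - (11/3))*f(ν) = 10/(13*(ν**2 - ν + 5/4)**2).
Simple pole: residue = g(a) at a = 11/3, which is 12960/2048917.
List the singular points by increasing real part (a conjugate pair: the negative imaginary part first).


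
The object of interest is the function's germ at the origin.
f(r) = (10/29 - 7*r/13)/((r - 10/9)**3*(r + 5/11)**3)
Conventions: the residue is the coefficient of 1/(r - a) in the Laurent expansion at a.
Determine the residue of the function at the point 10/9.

The residue is 55618508979/518903361875.

At the order-3 pole 10/9 set g(r) = (r - (10/9))^3*f(r) = (10/29 - 7*r/13)/(r + 5/11)**3.
Order-3 pole: residue = g''(a)/2; g''(10/9) = 111237017958/518903361875, so the residue is 55618508979/518903361875.
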